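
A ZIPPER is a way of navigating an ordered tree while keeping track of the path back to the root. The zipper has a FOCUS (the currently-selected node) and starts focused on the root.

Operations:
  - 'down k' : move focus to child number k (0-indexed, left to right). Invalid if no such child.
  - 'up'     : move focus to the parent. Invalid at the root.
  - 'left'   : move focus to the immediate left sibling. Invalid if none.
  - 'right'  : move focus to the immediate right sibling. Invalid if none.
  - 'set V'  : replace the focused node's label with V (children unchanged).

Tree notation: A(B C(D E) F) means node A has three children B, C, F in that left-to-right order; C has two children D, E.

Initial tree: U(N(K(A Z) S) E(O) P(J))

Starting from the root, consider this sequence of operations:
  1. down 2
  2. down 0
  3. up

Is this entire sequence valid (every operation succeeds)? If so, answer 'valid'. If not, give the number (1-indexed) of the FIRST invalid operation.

Answer: valid

Derivation:
Step 1 (down 2): focus=P path=2 depth=1 children=['J'] left=['N', 'E'] right=[] parent=U
Step 2 (down 0): focus=J path=2/0 depth=2 children=[] left=[] right=[] parent=P
Step 3 (up): focus=P path=2 depth=1 children=['J'] left=['N', 'E'] right=[] parent=U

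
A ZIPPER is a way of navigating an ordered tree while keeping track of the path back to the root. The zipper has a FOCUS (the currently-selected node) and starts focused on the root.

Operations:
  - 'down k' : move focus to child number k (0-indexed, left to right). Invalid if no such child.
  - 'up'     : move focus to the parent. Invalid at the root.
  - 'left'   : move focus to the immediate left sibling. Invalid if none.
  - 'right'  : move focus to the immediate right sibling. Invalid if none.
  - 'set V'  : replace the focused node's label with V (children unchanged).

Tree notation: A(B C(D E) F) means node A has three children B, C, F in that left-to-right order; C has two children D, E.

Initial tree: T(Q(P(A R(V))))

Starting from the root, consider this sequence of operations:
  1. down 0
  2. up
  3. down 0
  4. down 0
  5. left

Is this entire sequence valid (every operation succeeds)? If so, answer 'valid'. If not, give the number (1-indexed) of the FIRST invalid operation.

Answer: 5

Derivation:
Step 1 (down 0): focus=Q path=0 depth=1 children=['P'] left=[] right=[] parent=T
Step 2 (up): focus=T path=root depth=0 children=['Q'] (at root)
Step 3 (down 0): focus=Q path=0 depth=1 children=['P'] left=[] right=[] parent=T
Step 4 (down 0): focus=P path=0/0 depth=2 children=['A', 'R'] left=[] right=[] parent=Q
Step 5 (left): INVALID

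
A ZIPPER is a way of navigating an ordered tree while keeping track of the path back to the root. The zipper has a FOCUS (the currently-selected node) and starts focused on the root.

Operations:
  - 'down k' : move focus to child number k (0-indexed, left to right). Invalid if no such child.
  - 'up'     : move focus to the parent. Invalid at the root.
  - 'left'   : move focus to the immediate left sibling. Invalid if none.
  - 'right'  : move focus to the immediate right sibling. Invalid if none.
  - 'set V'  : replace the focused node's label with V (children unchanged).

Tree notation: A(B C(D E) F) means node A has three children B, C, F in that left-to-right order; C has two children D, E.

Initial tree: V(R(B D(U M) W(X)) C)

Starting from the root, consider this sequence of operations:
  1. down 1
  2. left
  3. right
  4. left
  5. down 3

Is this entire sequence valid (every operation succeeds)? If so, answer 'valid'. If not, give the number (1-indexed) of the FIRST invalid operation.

Step 1 (down 1): focus=C path=1 depth=1 children=[] left=['R'] right=[] parent=V
Step 2 (left): focus=R path=0 depth=1 children=['B', 'D', 'W'] left=[] right=['C'] parent=V
Step 3 (right): focus=C path=1 depth=1 children=[] left=['R'] right=[] parent=V
Step 4 (left): focus=R path=0 depth=1 children=['B', 'D', 'W'] left=[] right=['C'] parent=V
Step 5 (down 3): INVALID

Answer: 5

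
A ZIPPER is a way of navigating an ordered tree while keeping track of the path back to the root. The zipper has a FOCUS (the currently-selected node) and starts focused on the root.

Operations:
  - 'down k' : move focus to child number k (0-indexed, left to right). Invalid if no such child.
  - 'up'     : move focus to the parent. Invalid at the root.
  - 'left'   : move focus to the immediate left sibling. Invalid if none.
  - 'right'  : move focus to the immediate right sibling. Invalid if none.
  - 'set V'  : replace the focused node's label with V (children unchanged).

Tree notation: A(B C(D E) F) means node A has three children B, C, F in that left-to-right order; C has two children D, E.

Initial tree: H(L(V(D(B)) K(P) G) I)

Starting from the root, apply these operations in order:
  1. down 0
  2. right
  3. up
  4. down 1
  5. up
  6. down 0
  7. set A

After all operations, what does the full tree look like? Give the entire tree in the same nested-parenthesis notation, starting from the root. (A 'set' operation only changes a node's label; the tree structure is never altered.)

Step 1 (down 0): focus=L path=0 depth=1 children=['V', 'K', 'G'] left=[] right=['I'] parent=H
Step 2 (right): focus=I path=1 depth=1 children=[] left=['L'] right=[] parent=H
Step 3 (up): focus=H path=root depth=0 children=['L', 'I'] (at root)
Step 4 (down 1): focus=I path=1 depth=1 children=[] left=['L'] right=[] parent=H
Step 5 (up): focus=H path=root depth=0 children=['L', 'I'] (at root)
Step 6 (down 0): focus=L path=0 depth=1 children=['V', 'K', 'G'] left=[] right=['I'] parent=H
Step 7 (set A): focus=A path=0 depth=1 children=['V', 'K', 'G'] left=[] right=['I'] parent=H

Answer: H(A(V(D(B)) K(P) G) I)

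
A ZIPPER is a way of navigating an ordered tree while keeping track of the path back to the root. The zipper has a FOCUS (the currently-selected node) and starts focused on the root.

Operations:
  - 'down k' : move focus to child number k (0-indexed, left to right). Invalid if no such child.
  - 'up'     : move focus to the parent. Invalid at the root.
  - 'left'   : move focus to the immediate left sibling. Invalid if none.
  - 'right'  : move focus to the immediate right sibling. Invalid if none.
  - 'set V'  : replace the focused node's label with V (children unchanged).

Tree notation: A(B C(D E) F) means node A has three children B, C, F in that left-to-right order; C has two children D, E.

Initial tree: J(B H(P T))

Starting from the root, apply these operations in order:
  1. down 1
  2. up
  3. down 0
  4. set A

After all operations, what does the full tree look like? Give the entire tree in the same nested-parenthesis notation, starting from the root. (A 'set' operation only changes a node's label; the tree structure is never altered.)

Answer: J(A H(P T))

Derivation:
Step 1 (down 1): focus=H path=1 depth=1 children=['P', 'T'] left=['B'] right=[] parent=J
Step 2 (up): focus=J path=root depth=0 children=['B', 'H'] (at root)
Step 3 (down 0): focus=B path=0 depth=1 children=[] left=[] right=['H'] parent=J
Step 4 (set A): focus=A path=0 depth=1 children=[] left=[] right=['H'] parent=J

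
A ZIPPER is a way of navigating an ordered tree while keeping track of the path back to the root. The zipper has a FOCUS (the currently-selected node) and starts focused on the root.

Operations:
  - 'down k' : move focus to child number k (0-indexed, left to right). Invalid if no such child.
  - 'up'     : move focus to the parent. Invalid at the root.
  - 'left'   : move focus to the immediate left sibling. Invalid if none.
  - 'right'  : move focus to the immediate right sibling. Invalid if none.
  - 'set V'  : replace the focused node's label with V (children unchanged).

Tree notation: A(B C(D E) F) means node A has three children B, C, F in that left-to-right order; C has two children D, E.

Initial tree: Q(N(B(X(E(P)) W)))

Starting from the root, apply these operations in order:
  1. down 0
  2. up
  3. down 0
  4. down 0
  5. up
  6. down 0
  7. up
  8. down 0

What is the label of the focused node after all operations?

Step 1 (down 0): focus=N path=0 depth=1 children=['B'] left=[] right=[] parent=Q
Step 2 (up): focus=Q path=root depth=0 children=['N'] (at root)
Step 3 (down 0): focus=N path=0 depth=1 children=['B'] left=[] right=[] parent=Q
Step 4 (down 0): focus=B path=0/0 depth=2 children=['X', 'W'] left=[] right=[] parent=N
Step 5 (up): focus=N path=0 depth=1 children=['B'] left=[] right=[] parent=Q
Step 6 (down 0): focus=B path=0/0 depth=2 children=['X', 'W'] left=[] right=[] parent=N
Step 7 (up): focus=N path=0 depth=1 children=['B'] left=[] right=[] parent=Q
Step 8 (down 0): focus=B path=0/0 depth=2 children=['X', 'W'] left=[] right=[] parent=N

Answer: B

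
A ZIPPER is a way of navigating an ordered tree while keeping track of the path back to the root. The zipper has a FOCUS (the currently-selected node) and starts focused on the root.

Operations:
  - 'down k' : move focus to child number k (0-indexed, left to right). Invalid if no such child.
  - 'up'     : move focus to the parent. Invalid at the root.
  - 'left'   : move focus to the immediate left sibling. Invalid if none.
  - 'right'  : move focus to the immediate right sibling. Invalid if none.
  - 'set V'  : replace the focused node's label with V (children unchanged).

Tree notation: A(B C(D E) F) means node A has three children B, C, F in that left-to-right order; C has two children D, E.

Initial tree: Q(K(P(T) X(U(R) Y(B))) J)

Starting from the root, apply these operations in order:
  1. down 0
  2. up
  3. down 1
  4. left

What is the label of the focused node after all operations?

Step 1 (down 0): focus=K path=0 depth=1 children=['P', 'X'] left=[] right=['J'] parent=Q
Step 2 (up): focus=Q path=root depth=0 children=['K', 'J'] (at root)
Step 3 (down 1): focus=J path=1 depth=1 children=[] left=['K'] right=[] parent=Q
Step 4 (left): focus=K path=0 depth=1 children=['P', 'X'] left=[] right=['J'] parent=Q

Answer: K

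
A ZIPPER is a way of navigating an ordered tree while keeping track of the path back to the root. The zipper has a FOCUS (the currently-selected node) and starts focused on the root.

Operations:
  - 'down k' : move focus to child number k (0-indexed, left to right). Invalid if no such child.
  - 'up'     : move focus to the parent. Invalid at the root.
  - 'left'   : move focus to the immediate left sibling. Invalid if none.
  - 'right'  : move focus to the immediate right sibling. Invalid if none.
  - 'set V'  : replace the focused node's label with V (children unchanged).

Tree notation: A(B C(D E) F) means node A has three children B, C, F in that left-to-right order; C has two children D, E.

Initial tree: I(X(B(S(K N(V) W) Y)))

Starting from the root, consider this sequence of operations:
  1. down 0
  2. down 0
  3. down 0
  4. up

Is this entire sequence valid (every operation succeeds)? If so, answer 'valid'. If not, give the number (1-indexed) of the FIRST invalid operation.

Answer: valid

Derivation:
Step 1 (down 0): focus=X path=0 depth=1 children=['B'] left=[] right=[] parent=I
Step 2 (down 0): focus=B path=0/0 depth=2 children=['S', 'Y'] left=[] right=[] parent=X
Step 3 (down 0): focus=S path=0/0/0 depth=3 children=['K', 'N', 'W'] left=[] right=['Y'] parent=B
Step 4 (up): focus=B path=0/0 depth=2 children=['S', 'Y'] left=[] right=[] parent=X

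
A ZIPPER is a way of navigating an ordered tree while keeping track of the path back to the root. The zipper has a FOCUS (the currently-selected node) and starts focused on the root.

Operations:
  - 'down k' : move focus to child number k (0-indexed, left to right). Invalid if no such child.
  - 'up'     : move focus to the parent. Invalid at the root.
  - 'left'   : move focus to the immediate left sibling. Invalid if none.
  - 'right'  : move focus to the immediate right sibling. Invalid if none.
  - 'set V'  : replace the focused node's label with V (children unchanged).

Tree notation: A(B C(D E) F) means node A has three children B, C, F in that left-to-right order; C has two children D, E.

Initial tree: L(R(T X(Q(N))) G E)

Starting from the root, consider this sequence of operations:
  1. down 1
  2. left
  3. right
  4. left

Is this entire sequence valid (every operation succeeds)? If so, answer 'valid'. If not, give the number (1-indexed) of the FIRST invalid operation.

Answer: valid

Derivation:
Step 1 (down 1): focus=G path=1 depth=1 children=[] left=['R'] right=['E'] parent=L
Step 2 (left): focus=R path=0 depth=1 children=['T', 'X'] left=[] right=['G', 'E'] parent=L
Step 3 (right): focus=G path=1 depth=1 children=[] left=['R'] right=['E'] parent=L
Step 4 (left): focus=R path=0 depth=1 children=['T', 'X'] left=[] right=['G', 'E'] parent=L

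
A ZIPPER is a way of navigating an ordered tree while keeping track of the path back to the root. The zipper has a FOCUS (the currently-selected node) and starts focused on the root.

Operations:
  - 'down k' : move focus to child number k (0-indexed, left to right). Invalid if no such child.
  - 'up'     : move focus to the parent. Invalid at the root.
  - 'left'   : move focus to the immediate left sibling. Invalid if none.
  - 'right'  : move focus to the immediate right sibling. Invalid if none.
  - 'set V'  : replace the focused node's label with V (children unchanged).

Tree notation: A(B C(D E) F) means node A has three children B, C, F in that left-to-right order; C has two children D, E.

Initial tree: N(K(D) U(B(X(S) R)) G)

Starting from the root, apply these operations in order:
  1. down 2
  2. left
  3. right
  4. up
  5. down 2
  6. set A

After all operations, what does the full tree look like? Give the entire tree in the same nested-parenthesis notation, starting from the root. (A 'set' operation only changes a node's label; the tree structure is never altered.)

Answer: N(K(D) U(B(X(S) R)) A)

Derivation:
Step 1 (down 2): focus=G path=2 depth=1 children=[] left=['K', 'U'] right=[] parent=N
Step 2 (left): focus=U path=1 depth=1 children=['B'] left=['K'] right=['G'] parent=N
Step 3 (right): focus=G path=2 depth=1 children=[] left=['K', 'U'] right=[] parent=N
Step 4 (up): focus=N path=root depth=0 children=['K', 'U', 'G'] (at root)
Step 5 (down 2): focus=G path=2 depth=1 children=[] left=['K', 'U'] right=[] parent=N
Step 6 (set A): focus=A path=2 depth=1 children=[] left=['K', 'U'] right=[] parent=N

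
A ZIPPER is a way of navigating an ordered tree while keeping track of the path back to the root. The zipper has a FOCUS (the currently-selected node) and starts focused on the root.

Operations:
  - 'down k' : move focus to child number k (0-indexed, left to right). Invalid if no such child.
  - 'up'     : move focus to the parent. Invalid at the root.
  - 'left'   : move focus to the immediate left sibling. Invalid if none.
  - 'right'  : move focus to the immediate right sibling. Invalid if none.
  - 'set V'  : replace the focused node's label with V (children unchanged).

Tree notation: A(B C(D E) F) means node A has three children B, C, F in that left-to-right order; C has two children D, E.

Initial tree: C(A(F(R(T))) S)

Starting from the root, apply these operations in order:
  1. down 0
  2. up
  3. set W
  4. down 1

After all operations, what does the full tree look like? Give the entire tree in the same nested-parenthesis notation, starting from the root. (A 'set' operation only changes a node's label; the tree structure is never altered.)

Step 1 (down 0): focus=A path=0 depth=1 children=['F'] left=[] right=['S'] parent=C
Step 2 (up): focus=C path=root depth=0 children=['A', 'S'] (at root)
Step 3 (set W): focus=W path=root depth=0 children=['A', 'S'] (at root)
Step 4 (down 1): focus=S path=1 depth=1 children=[] left=['A'] right=[] parent=W

Answer: W(A(F(R(T))) S)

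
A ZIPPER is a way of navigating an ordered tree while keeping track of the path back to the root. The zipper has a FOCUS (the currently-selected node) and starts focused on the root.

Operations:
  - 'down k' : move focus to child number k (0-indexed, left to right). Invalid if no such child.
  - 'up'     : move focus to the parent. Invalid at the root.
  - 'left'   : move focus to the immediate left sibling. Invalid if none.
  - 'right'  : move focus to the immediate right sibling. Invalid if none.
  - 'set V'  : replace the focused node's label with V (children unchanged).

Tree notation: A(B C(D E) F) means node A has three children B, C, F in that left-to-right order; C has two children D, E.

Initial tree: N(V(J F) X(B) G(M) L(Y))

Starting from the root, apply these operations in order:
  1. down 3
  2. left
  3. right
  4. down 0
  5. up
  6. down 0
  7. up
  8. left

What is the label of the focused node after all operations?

Answer: G

Derivation:
Step 1 (down 3): focus=L path=3 depth=1 children=['Y'] left=['V', 'X', 'G'] right=[] parent=N
Step 2 (left): focus=G path=2 depth=1 children=['M'] left=['V', 'X'] right=['L'] parent=N
Step 3 (right): focus=L path=3 depth=1 children=['Y'] left=['V', 'X', 'G'] right=[] parent=N
Step 4 (down 0): focus=Y path=3/0 depth=2 children=[] left=[] right=[] parent=L
Step 5 (up): focus=L path=3 depth=1 children=['Y'] left=['V', 'X', 'G'] right=[] parent=N
Step 6 (down 0): focus=Y path=3/0 depth=2 children=[] left=[] right=[] parent=L
Step 7 (up): focus=L path=3 depth=1 children=['Y'] left=['V', 'X', 'G'] right=[] parent=N
Step 8 (left): focus=G path=2 depth=1 children=['M'] left=['V', 'X'] right=['L'] parent=N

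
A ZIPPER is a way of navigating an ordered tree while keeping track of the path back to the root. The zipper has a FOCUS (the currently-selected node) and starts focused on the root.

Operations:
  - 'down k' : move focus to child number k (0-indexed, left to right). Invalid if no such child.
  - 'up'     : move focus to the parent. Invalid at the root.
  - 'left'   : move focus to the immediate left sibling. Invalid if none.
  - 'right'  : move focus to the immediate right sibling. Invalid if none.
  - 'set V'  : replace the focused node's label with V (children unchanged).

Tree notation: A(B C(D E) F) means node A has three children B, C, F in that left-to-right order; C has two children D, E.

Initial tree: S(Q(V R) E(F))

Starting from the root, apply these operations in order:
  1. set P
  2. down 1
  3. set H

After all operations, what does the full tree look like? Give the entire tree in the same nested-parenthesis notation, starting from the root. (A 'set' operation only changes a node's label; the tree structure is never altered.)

Step 1 (set P): focus=P path=root depth=0 children=['Q', 'E'] (at root)
Step 2 (down 1): focus=E path=1 depth=1 children=['F'] left=['Q'] right=[] parent=P
Step 3 (set H): focus=H path=1 depth=1 children=['F'] left=['Q'] right=[] parent=P

Answer: P(Q(V R) H(F))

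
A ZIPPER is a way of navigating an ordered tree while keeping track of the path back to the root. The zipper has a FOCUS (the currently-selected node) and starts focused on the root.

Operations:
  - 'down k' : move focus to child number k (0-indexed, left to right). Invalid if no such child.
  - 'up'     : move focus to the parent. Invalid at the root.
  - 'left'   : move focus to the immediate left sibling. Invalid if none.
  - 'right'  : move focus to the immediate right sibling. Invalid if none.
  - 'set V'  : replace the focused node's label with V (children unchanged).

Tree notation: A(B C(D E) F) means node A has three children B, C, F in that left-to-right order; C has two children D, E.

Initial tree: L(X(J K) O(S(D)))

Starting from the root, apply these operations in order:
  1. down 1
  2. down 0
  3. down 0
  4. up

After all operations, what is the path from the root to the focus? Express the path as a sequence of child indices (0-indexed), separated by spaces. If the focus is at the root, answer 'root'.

Answer: 1 0

Derivation:
Step 1 (down 1): focus=O path=1 depth=1 children=['S'] left=['X'] right=[] parent=L
Step 2 (down 0): focus=S path=1/0 depth=2 children=['D'] left=[] right=[] parent=O
Step 3 (down 0): focus=D path=1/0/0 depth=3 children=[] left=[] right=[] parent=S
Step 4 (up): focus=S path=1/0 depth=2 children=['D'] left=[] right=[] parent=O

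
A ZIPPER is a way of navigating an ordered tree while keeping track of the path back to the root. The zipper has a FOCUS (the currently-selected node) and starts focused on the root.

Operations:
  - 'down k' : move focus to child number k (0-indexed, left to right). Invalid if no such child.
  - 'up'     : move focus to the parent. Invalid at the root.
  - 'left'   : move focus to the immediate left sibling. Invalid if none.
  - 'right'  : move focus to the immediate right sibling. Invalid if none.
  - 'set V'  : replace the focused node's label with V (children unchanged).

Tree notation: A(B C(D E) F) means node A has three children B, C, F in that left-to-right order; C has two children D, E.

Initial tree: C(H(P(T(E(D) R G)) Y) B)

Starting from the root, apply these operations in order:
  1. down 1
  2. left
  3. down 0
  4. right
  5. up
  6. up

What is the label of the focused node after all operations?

Answer: C

Derivation:
Step 1 (down 1): focus=B path=1 depth=1 children=[] left=['H'] right=[] parent=C
Step 2 (left): focus=H path=0 depth=1 children=['P', 'Y'] left=[] right=['B'] parent=C
Step 3 (down 0): focus=P path=0/0 depth=2 children=['T'] left=[] right=['Y'] parent=H
Step 4 (right): focus=Y path=0/1 depth=2 children=[] left=['P'] right=[] parent=H
Step 5 (up): focus=H path=0 depth=1 children=['P', 'Y'] left=[] right=['B'] parent=C
Step 6 (up): focus=C path=root depth=0 children=['H', 'B'] (at root)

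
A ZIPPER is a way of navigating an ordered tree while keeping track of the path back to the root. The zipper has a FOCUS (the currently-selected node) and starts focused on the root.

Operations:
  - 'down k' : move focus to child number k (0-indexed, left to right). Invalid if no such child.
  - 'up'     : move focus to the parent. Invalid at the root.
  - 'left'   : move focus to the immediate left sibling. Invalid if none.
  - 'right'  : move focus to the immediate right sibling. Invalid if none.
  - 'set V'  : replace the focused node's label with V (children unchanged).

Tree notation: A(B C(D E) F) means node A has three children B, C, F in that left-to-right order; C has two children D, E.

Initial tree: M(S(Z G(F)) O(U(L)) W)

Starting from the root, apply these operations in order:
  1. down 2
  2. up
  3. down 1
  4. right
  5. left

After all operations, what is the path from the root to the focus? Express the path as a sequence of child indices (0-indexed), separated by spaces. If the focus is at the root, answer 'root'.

Step 1 (down 2): focus=W path=2 depth=1 children=[] left=['S', 'O'] right=[] parent=M
Step 2 (up): focus=M path=root depth=0 children=['S', 'O', 'W'] (at root)
Step 3 (down 1): focus=O path=1 depth=1 children=['U'] left=['S'] right=['W'] parent=M
Step 4 (right): focus=W path=2 depth=1 children=[] left=['S', 'O'] right=[] parent=M
Step 5 (left): focus=O path=1 depth=1 children=['U'] left=['S'] right=['W'] parent=M

Answer: 1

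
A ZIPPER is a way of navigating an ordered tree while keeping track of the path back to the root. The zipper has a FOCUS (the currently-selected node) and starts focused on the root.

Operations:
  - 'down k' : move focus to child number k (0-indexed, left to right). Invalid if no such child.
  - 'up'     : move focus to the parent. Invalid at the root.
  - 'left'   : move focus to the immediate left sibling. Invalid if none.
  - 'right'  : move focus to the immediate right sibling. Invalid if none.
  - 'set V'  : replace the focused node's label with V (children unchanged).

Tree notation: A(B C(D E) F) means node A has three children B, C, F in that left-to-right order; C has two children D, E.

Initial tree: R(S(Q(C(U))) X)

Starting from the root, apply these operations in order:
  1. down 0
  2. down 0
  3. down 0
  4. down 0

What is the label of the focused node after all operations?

Step 1 (down 0): focus=S path=0 depth=1 children=['Q'] left=[] right=['X'] parent=R
Step 2 (down 0): focus=Q path=0/0 depth=2 children=['C'] left=[] right=[] parent=S
Step 3 (down 0): focus=C path=0/0/0 depth=3 children=['U'] left=[] right=[] parent=Q
Step 4 (down 0): focus=U path=0/0/0/0 depth=4 children=[] left=[] right=[] parent=C

Answer: U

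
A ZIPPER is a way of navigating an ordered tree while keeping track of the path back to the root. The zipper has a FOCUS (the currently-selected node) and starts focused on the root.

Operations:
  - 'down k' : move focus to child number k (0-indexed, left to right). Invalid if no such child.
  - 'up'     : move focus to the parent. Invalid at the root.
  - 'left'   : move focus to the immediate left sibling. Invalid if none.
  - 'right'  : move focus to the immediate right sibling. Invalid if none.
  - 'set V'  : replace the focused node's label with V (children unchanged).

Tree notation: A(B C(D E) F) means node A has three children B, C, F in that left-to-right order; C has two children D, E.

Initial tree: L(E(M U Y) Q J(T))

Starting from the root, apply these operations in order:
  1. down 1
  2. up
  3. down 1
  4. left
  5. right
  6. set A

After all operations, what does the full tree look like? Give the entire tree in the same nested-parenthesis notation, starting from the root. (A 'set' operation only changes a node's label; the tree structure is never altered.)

Answer: L(E(M U Y) A J(T))

Derivation:
Step 1 (down 1): focus=Q path=1 depth=1 children=[] left=['E'] right=['J'] parent=L
Step 2 (up): focus=L path=root depth=0 children=['E', 'Q', 'J'] (at root)
Step 3 (down 1): focus=Q path=1 depth=1 children=[] left=['E'] right=['J'] parent=L
Step 4 (left): focus=E path=0 depth=1 children=['M', 'U', 'Y'] left=[] right=['Q', 'J'] parent=L
Step 5 (right): focus=Q path=1 depth=1 children=[] left=['E'] right=['J'] parent=L
Step 6 (set A): focus=A path=1 depth=1 children=[] left=['E'] right=['J'] parent=L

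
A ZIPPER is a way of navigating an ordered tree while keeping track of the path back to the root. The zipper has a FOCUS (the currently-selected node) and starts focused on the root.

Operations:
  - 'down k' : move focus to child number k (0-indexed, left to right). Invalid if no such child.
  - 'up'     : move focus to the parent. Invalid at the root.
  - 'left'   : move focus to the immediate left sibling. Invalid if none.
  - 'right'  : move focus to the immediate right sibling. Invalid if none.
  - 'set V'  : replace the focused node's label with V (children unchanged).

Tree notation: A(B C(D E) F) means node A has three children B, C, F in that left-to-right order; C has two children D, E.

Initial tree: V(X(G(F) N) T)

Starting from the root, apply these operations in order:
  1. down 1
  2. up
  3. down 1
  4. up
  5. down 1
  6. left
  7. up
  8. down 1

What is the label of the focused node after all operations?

Step 1 (down 1): focus=T path=1 depth=1 children=[] left=['X'] right=[] parent=V
Step 2 (up): focus=V path=root depth=0 children=['X', 'T'] (at root)
Step 3 (down 1): focus=T path=1 depth=1 children=[] left=['X'] right=[] parent=V
Step 4 (up): focus=V path=root depth=0 children=['X', 'T'] (at root)
Step 5 (down 1): focus=T path=1 depth=1 children=[] left=['X'] right=[] parent=V
Step 6 (left): focus=X path=0 depth=1 children=['G', 'N'] left=[] right=['T'] parent=V
Step 7 (up): focus=V path=root depth=0 children=['X', 'T'] (at root)
Step 8 (down 1): focus=T path=1 depth=1 children=[] left=['X'] right=[] parent=V

Answer: T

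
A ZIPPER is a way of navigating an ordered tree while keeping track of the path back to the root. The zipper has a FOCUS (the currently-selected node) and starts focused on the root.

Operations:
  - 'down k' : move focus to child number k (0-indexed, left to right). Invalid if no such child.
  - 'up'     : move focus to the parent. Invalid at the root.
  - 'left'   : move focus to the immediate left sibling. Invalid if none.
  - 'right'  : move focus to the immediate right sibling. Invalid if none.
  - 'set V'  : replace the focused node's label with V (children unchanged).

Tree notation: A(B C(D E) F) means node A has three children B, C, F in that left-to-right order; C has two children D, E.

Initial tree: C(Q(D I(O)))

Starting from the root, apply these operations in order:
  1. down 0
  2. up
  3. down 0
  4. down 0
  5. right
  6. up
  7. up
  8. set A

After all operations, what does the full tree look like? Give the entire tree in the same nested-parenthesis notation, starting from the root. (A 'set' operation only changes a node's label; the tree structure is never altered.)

Step 1 (down 0): focus=Q path=0 depth=1 children=['D', 'I'] left=[] right=[] parent=C
Step 2 (up): focus=C path=root depth=0 children=['Q'] (at root)
Step 3 (down 0): focus=Q path=0 depth=1 children=['D', 'I'] left=[] right=[] parent=C
Step 4 (down 0): focus=D path=0/0 depth=2 children=[] left=[] right=['I'] parent=Q
Step 5 (right): focus=I path=0/1 depth=2 children=['O'] left=['D'] right=[] parent=Q
Step 6 (up): focus=Q path=0 depth=1 children=['D', 'I'] left=[] right=[] parent=C
Step 7 (up): focus=C path=root depth=0 children=['Q'] (at root)
Step 8 (set A): focus=A path=root depth=0 children=['Q'] (at root)

Answer: A(Q(D I(O)))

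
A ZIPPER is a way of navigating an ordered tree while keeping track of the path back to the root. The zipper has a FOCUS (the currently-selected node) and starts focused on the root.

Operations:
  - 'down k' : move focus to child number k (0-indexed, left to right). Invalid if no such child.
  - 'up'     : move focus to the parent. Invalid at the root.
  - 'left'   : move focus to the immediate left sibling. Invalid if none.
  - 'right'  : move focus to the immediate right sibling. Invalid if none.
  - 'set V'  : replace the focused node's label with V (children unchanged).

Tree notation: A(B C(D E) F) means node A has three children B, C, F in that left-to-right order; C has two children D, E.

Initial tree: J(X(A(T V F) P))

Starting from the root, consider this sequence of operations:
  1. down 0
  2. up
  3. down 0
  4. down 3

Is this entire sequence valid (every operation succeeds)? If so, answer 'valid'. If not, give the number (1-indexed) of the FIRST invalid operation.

Answer: 4

Derivation:
Step 1 (down 0): focus=X path=0 depth=1 children=['A', 'P'] left=[] right=[] parent=J
Step 2 (up): focus=J path=root depth=0 children=['X'] (at root)
Step 3 (down 0): focus=X path=0 depth=1 children=['A', 'P'] left=[] right=[] parent=J
Step 4 (down 3): INVALID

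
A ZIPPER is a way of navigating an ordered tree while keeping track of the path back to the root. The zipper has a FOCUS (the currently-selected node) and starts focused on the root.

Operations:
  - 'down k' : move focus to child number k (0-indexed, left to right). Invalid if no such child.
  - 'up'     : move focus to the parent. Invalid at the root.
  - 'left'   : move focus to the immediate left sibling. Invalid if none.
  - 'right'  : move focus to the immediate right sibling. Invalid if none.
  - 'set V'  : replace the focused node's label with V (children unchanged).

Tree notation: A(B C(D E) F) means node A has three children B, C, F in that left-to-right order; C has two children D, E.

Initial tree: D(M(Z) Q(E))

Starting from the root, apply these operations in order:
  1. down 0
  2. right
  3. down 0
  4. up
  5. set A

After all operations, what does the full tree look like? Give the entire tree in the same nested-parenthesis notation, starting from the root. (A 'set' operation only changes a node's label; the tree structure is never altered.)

Answer: D(M(Z) A(E))

Derivation:
Step 1 (down 0): focus=M path=0 depth=1 children=['Z'] left=[] right=['Q'] parent=D
Step 2 (right): focus=Q path=1 depth=1 children=['E'] left=['M'] right=[] parent=D
Step 3 (down 0): focus=E path=1/0 depth=2 children=[] left=[] right=[] parent=Q
Step 4 (up): focus=Q path=1 depth=1 children=['E'] left=['M'] right=[] parent=D
Step 5 (set A): focus=A path=1 depth=1 children=['E'] left=['M'] right=[] parent=D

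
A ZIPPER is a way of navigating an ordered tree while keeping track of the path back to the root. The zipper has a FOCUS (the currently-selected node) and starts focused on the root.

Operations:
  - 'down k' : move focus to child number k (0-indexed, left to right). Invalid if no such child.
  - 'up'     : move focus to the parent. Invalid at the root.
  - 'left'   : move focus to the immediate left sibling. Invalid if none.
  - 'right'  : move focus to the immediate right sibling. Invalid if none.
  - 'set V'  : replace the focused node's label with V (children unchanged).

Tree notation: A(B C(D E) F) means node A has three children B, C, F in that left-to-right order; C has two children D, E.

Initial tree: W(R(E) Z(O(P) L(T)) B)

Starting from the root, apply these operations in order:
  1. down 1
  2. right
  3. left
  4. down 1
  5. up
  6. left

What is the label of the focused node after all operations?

Step 1 (down 1): focus=Z path=1 depth=1 children=['O', 'L'] left=['R'] right=['B'] parent=W
Step 2 (right): focus=B path=2 depth=1 children=[] left=['R', 'Z'] right=[] parent=W
Step 3 (left): focus=Z path=1 depth=1 children=['O', 'L'] left=['R'] right=['B'] parent=W
Step 4 (down 1): focus=L path=1/1 depth=2 children=['T'] left=['O'] right=[] parent=Z
Step 5 (up): focus=Z path=1 depth=1 children=['O', 'L'] left=['R'] right=['B'] parent=W
Step 6 (left): focus=R path=0 depth=1 children=['E'] left=[] right=['Z', 'B'] parent=W

Answer: R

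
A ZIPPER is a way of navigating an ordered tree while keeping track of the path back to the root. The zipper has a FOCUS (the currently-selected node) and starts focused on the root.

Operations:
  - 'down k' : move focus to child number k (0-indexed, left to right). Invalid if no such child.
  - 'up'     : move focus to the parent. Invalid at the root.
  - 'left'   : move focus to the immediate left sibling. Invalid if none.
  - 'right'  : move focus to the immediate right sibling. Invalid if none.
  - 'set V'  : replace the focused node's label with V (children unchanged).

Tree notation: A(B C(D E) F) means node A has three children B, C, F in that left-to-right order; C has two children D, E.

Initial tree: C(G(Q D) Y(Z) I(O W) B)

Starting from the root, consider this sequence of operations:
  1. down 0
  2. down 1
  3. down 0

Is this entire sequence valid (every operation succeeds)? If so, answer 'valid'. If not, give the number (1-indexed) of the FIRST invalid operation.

Step 1 (down 0): focus=G path=0 depth=1 children=['Q', 'D'] left=[] right=['Y', 'I', 'B'] parent=C
Step 2 (down 1): focus=D path=0/1 depth=2 children=[] left=['Q'] right=[] parent=G
Step 3 (down 0): INVALID

Answer: 3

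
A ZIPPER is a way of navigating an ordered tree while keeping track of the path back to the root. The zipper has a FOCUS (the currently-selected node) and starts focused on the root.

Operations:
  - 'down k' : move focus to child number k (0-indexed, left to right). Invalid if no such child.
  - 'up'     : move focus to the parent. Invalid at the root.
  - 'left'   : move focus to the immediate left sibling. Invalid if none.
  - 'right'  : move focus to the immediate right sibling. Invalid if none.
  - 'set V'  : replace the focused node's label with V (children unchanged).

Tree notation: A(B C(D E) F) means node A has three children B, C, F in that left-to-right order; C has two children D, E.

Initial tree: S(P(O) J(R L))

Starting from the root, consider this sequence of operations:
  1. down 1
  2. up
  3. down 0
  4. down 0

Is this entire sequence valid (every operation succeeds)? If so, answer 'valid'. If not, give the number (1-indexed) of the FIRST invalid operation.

Step 1 (down 1): focus=J path=1 depth=1 children=['R', 'L'] left=['P'] right=[] parent=S
Step 2 (up): focus=S path=root depth=0 children=['P', 'J'] (at root)
Step 3 (down 0): focus=P path=0 depth=1 children=['O'] left=[] right=['J'] parent=S
Step 4 (down 0): focus=O path=0/0 depth=2 children=[] left=[] right=[] parent=P

Answer: valid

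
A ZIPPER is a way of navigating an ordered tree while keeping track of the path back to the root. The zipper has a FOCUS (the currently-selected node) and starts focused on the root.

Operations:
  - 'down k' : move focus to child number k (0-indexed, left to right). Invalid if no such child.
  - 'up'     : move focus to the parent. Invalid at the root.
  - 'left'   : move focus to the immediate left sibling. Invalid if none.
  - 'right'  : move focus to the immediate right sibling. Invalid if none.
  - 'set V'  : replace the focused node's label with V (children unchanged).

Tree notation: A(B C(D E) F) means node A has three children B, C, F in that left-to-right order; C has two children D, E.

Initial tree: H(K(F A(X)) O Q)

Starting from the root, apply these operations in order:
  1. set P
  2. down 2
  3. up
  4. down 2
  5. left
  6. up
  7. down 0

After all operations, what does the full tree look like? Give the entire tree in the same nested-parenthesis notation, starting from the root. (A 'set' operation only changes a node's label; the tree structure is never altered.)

Step 1 (set P): focus=P path=root depth=0 children=['K', 'O', 'Q'] (at root)
Step 2 (down 2): focus=Q path=2 depth=1 children=[] left=['K', 'O'] right=[] parent=P
Step 3 (up): focus=P path=root depth=0 children=['K', 'O', 'Q'] (at root)
Step 4 (down 2): focus=Q path=2 depth=1 children=[] left=['K', 'O'] right=[] parent=P
Step 5 (left): focus=O path=1 depth=1 children=[] left=['K'] right=['Q'] parent=P
Step 6 (up): focus=P path=root depth=0 children=['K', 'O', 'Q'] (at root)
Step 7 (down 0): focus=K path=0 depth=1 children=['F', 'A'] left=[] right=['O', 'Q'] parent=P

Answer: P(K(F A(X)) O Q)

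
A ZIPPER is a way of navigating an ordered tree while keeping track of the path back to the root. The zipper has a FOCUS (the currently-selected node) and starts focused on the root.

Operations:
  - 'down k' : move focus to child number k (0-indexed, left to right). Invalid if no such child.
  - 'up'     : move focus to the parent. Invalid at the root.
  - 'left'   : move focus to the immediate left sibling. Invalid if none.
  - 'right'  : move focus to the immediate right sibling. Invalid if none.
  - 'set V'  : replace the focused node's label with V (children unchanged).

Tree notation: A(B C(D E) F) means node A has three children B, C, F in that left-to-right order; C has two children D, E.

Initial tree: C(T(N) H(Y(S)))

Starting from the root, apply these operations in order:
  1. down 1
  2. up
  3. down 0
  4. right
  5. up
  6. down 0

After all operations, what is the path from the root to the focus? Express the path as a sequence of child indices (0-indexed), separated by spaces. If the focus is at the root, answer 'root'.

Answer: 0

Derivation:
Step 1 (down 1): focus=H path=1 depth=1 children=['Y'] left=['T'] right=[] parent=C
Step 2 (up): focus=C path=root depth=0 children=['T', 'H'] (at root)
Step 3 (down 0): focus=T path=0 depth=1 children=['N'] left=[] right=['H'] parent=C
Step 4 (right): focus=H path=1 depth=1 children=['Y'] left=['T'] right=[] parent=C
Step 5 (up): focus=C path=root depth=0 children=['T', 'H'] (at root)
Step 6 (down 0): focus=T path=0 depth=1 children=['N'] left=[] right=['H'] parent=C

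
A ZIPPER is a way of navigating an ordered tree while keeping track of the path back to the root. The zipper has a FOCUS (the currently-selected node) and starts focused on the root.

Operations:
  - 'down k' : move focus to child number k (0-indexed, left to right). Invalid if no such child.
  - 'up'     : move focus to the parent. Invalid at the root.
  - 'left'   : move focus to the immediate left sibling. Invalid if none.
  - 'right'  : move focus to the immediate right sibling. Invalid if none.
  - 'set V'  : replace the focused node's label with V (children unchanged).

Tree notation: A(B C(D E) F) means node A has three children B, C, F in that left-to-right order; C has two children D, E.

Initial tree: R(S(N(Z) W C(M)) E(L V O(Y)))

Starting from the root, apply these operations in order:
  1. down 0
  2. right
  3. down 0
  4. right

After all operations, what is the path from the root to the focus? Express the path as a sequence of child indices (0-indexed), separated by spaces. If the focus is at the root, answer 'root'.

Answer: 1 1

Derivation:
Step 1 (down 0): focus=S path=0 depth=1 children=['N', 'W', 'C'] left=[] right=['E'] parent=R
Step 2 (right): focus=E path=1 depth=1 children=['L', 'V', 'O'] left=['S'] right=[] parent=R
Step 3 (down 0): focus=L path=1/0 depth=2 children=[] left=[] right=['V', 'O'] parent=E
Step 4 (right): focus=V path=1/1 depth=2 children=[] left=['L'] right=['O'] parent=E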